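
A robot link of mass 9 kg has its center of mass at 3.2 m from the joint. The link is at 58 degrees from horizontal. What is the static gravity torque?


tau = m*g*L*cos(angle)
= 9 * 9.81 * 3.2 * cos(58 deg)
= 9 * 9.81 * 3.2 * 0.5299
= 149.717 Nm


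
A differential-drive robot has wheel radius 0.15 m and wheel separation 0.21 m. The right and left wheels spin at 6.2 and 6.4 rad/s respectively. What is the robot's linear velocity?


vR = r*wR = 0.15*6.2 = 0.93 m/s
vL = r*wL = 0.15*6.4 = 0.96 m/s
v = (vR+vL)/2 = 0.945 m/s
omega = (vR-vL)/L = -0.1429 rad/s
linear velocity = 0.945 m/s


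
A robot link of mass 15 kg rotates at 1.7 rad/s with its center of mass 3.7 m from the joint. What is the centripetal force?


F = m * omega^2 * r
= 15 * 1.7^2 * 3.7
= 15 * 2.89 * 3.7
= 160.395 N


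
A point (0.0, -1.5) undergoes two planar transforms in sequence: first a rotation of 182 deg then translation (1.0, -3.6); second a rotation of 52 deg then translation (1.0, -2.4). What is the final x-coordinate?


After transform 1:
x1 = cos(182)*0.0 - sin(182)*-1.5 + 1.0 = 0.9477
y1 = sin(182)*0.0 + cos(182)*-1.5 + -3.6 = -2.1009
After transform 2:
x2 = cos(52)*0.9477 - sin(52)*-2.1009 + 1.0
= 3.239


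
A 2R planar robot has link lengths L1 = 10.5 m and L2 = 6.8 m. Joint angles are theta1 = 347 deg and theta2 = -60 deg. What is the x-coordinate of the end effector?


Convert angles to radians: theta1 = 6.0563, theta2 = -1.0472
x = L1*cos(theta1) + L2*cos(theta1+theta2)
x = 10.2309 + 1.9881
x = 12.219


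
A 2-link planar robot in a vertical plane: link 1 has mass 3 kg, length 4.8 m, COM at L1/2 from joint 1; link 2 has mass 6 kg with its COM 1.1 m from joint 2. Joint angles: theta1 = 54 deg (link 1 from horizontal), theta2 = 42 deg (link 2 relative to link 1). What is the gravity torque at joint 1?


Horizontal distance from joint 1 to link-1 COM:
  x_c1 = (L1/2)*cos(t1) = 2.4 * 0.5878 = 1.4107 m
Horizontal distance from joint 1 to link-2 COM:
  x_c2 = L1*cos(t1) + Lc2*cos(t1+t2)
       = 4.8*0.5878 + 1.1*-0.1045 = 2.7064 m
tau1 = m1*g*x_c1 + m2*g*x_c2
     = 3*9.81*1.4107 + 6*9.81*2.7064
     = 41.5164 + 159.298
     = 200.8144 Nm


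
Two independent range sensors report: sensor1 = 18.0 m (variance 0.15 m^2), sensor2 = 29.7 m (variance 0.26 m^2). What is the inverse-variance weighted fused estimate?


w1 = (1/var1) / (1/var1 + 1/var2)
   = 6.6667 / (6.6667 + 3.8462) = 0.6341
w2 = 1 - w1 = 0.3659
fused = w1*s1 + w2*s2 = 11.4146 + 10.8659
= 22.2805 m


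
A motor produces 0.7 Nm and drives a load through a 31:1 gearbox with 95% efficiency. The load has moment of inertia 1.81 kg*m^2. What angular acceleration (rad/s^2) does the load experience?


tau_out = tau_motor * N * eta
= 0.7 * 31 * 0.95 = 20.615 Nm
alpha = tau_out / I = 20.615 / 1.81
= 11.3895 rad/s^2


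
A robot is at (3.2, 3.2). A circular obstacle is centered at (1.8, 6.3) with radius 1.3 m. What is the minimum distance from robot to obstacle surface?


center_dist = sqrt((3.2-1.8)^2 + (3.2-6.3)^2)
= sqrt(1.96 + 9.61)
= 3.4015
min_dist = center_dist - radius = 3.4015 - 1.3 = 2.1015 m


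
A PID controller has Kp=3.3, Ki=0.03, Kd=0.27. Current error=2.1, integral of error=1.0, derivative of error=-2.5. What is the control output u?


u = Kp*e + Ki*int(e) + Kd*de/dt
= 3.3*2.1 + 0.03*1.0 + 0.27*(-2.5)
= 6.93 + 0.03 + -0.675
= 6.285


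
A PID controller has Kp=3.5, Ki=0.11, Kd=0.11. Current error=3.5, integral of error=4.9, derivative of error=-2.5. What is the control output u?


u = Kp*e + Ki*int(e) + Kd*de/dt
= 3.5*3.5 + 0.11*4.9 + 0.11*(-2.5)
= 12.25 + 0.539 + -0.275
= 12.514


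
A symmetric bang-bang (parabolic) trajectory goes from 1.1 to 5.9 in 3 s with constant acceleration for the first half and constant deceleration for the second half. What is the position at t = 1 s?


Symmetric rest-to-rest: each phase covers (pf-p0)/2 in time T/2. 0.5*a*(T/2)^2 = (pf-p0)/2 => a = 4*(pf-p0)/T^2
a = 4*(5.9-1.1)/3^2 = 2.1333
t = 1 is in the acceleration phase (t <= T/2).
p = p0 + 0.5*a*t^2 = 1.1 + 0.5*2.1333*1^2
= 2.1667


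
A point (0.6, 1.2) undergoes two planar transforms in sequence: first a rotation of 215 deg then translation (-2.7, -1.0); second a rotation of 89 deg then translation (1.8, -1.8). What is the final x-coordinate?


After transform 1:
x1 = cos(215)*0.6 - sin(215)*1.2 + -2.7 = -2.5032
y1 = sin(215)*0.6 + cos(215)*1.2 + -1.0 = -2.3271
After transform 2:
x2 = cos(89)*-2.5032 - sin(89)*-2.3271 + 1.8
= 4.0831


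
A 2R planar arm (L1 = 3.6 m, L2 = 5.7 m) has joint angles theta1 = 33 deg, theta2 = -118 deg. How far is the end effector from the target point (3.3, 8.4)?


End effector via forward kinematics:
x = L1*cos(t1) + L2*cos(t1+t2) = 3.516
y = L1*sin(t1) + L2*sin(t1+t2) = -3.7176
Distance to target:
d = sqrt((3.3 - 3.516)^2 + (8.4 - -3.7176)^2)
= sqrt(0.0467 + 146.8365)
= 12.1195 m


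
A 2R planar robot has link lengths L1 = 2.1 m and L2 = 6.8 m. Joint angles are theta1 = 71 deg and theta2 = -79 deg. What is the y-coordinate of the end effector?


Convert angles to radians: theta1 = 1.2392, theta2 = -1.3788
y = L1*sin(theta1) + L2*sin(theta1+theta2)
y = 1.9856 + -0.9464
y = 1.0392


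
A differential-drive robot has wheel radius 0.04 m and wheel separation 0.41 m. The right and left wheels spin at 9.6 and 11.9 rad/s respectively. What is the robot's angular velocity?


vR = r*wR = 0.04*9.6 = 0.384 m/s
vL = r*wL = 0.04*11.9 = 0.476 m/s
v = (vR+vL)/2 = 0.43 m/s
omega = (vR-vL)/L = -0.2244 rad/s
angular velocity = -0.2244 rad/s


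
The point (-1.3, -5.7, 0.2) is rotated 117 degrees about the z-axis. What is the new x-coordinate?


Rotation about z-axis: x' = x*cos(theta) - y*sin(theta)
= -1.3 * -0.454 - -5.7 * 0.891
= 5.6689


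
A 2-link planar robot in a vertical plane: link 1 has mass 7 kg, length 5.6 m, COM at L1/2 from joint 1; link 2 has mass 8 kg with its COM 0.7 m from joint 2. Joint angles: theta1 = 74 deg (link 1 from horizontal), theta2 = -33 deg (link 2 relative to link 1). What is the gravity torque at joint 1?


Horizontal distance from joint 1 to link-1 COM:
  x_c1 = (L1/2)*cos(t1) = 2.8 * 0.2756 = 0.7718 m
Horizontal distance from joint 1 to link-2 COM:
  x_c2 = L1*cos(t1) + Lc2*cos(t1+t2)
       = 5.6*0.2756 + 0.7*0.7547 = 2.0719 m
tau1 = m1*g*x_c1 + m2*g*x_c2
     = 7*9.81*0.7718 + 8*9.81*2.0719
     = 52.9984 + 162.6
     = 215.5985 Nm


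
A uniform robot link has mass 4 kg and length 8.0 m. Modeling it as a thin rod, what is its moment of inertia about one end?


I = (1/3) * m * L^2
= (1/3) * 4 * 8.0^2
= 0.333333 * 4 * 64.0
= 85.3333 kg*m^2


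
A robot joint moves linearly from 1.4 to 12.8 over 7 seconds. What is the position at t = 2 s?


s = t/T = 2/7 = 0.2857
p(t) = p0 + (pf-p0)*s
= 1.4 + (12.8 - 1.4) * 0.2857
= 4.6571


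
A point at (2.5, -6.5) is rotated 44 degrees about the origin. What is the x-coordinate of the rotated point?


x' = x*cos(theta) - y*sin(theta)
cos(44 deg) = 0.7193, sin(44 deg) = 0.6947
x' = 2.5 * 0.7193 - -6.5 * 0.6947
= 1.7983 - -4.5153
= 6.3136


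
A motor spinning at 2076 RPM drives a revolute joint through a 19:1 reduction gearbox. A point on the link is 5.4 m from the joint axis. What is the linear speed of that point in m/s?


omega_motor = 2076 * 2*pi/60 = 217.3982 rad/s
omega_joint = omega_motor / 19 = 11.442 rad/s
v = omega_joint * r = 11.442 * 5.4
= 61.7869 m/s


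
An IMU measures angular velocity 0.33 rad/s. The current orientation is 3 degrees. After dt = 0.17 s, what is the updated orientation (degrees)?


delta_theta = w * dt = 0.33 * 0.17 = 0.0561 rad
= 3.2143 deg
theta_new = 3 + 3.2143 = 6.2143 deg


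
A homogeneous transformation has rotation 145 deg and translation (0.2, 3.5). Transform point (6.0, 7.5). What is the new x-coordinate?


x' = cos(theta)*px - sin(theta)*py + tx
= -0.8192*6.0 - 0.5736*7.5 + 0.2
= -9.0167


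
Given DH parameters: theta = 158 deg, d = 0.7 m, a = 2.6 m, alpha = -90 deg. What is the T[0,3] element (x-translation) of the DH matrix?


T[0,3] = a * cos(theta)
= 2.6 * cos(158 deg)
= 2.6 * -0.9272
= -2.4107


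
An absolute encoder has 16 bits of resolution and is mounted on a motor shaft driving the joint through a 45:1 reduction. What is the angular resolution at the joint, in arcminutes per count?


counts = 2^16 = 65536
effective counts at joint = 65536 * 45 = 2949120
resolution = 360*60 / 2949120
= 0.0073 arcmin/count


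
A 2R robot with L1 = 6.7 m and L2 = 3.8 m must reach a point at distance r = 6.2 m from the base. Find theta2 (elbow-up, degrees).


cos(theta2) = (r^2 - L1^2 - L2^2) / (2*L1*L2)
cos(theta2) = (38.44 - 44.89 - 14.44) / 50.92
cos(theta2) = -0.410251
theta2 = 114.2206 degrees


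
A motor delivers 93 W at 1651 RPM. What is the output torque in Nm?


omega = 1651 * 2*pi/60 = 172.8923 rad/s
tau = P / omega = 93 / 172.8923
= 0.5379 Nm


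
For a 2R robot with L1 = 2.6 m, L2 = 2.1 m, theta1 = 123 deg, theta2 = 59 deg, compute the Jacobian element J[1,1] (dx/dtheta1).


J[1,1] = -L1*sin(t1) - L2*sin(t1+t2)
= -2.6*sin(123) - 2.1*sin(182)
= -2.1073


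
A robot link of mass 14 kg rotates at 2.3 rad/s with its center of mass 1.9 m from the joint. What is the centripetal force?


F = m * omega^2 * r
= 14 * 2.3^2 * 1.9
= 14 * 5.29 * 1.9
= 140.714 N


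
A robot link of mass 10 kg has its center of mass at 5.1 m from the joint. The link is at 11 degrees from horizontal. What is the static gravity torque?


tau = m*g*L*cos(angle)
= 10 * 9.81 * 5.1 * cos(11 deg)
= 10 * 9.81 * 5.1 * 0.9816
= 491.1179 Nm


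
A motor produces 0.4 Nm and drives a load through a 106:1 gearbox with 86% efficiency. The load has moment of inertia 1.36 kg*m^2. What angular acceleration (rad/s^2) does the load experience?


tau_out = tau_motor * N * eta
= 0.4 * 106 * 0.86 = 36.464 Nm
alpha = tau_out / I = 36.464 / 1.36
= 26.8118 rad/s^2


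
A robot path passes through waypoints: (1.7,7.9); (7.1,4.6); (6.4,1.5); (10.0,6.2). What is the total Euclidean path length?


Segment lengths:
  seg1 = sqrt((5.4)^2 + (-3.3)^2) = 6.3285
  seg2 = sqrt((-0.7)^2 + (-3.1)^2) = 3.178
  seg3 = sqrt((3.6)^2 + (4.7)^2) = 5.9203
Total = 15.4269


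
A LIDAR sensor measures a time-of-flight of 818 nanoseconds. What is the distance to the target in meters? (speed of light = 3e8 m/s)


tof = 818 ns = 8.18e-07 s
dist = c * tof / 2
= 3e8 * 8.18e-07 / 2
= 122.7 m


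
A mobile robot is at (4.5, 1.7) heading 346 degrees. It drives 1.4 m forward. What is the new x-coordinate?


x_new = x0 + d*cos(theta)
= 4.5 + 1.4*cos(346)
= 4.5 + 1.3584
= 5.8584


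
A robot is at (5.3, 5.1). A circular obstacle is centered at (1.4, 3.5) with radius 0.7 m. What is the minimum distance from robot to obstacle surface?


center_dist = sqrt((5.3-1.4)^2 + (5.1-3.5)^2)
= sqrt(15.21 + 2.56)
= 4.2154
min_dist = center_dist - radius = 4.2154 - 0.7 = 3.5154 m


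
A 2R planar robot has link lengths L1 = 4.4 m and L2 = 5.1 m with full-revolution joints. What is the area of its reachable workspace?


r_max = L1 + L2 = 9.5 m
r_min = |L1 - L2| = 0.7 m
Area = pi*(r_max^2 - r_min^2)
= pi*(90.25 - 0.49)
= pi * 89.76
= 281.9894 m^2


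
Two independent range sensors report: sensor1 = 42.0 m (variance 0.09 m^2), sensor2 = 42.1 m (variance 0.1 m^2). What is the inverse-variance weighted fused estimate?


w1 = (1/var1) / (1/var1 + 1/var2)
   = 11.1111 / (11.1111 + 10.0) = 0.5263
w2 = 1 - w1 = 0.4737
fused = w1*s1 + w2*s2 = 22.1053 + 19.9421
= 42.0474 m


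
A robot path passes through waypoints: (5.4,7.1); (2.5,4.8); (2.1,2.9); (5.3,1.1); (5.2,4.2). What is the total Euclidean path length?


Segment lengths:
  seg1 = sqrt((-2.9)^2 + (-2.3)^2) = 3.7014
  seg2 = sqrt((-0.4)^2 + (-1.9)^2) = 1.9416
  seg3 = sqrt((3.2)^2 + (-1.8)^2) = 3.6715
  seg4 = sqrt((-0.1)^2 + (3.1)^2) = 3.1016
Total = 12.4161


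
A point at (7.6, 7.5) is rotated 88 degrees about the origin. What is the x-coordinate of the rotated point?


x' = x*cos(theta) - y*sin(theta)
cos(88 deg) = 0.0349, sin(88 deg) = 0.9994
x' = 7.6 * 0.0349 - 7.5 * 0.9994
= 0.2652 - 7.4954
= -7.2302


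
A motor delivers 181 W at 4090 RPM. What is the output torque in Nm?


omega = 4090 * 2*pi/60 = 428.3038 rad/s
tau = P / omega = 181 / 428.3038
= 0.4226 Nm


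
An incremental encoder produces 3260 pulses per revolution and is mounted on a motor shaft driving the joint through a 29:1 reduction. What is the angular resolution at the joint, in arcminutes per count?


counts per rev = 3260
effective counts at joint = 3260 * 29 = 94540
resolution = 360*60 / 94540
= 0.2285 arcmin/count


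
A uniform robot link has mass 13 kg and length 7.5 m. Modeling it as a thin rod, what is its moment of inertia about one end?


I = (1/3) * m * L^2
= (1/3) * 13 * 7.5^2
= 0.333333 * 13 * 56.25
= 243.75 kg*m^2


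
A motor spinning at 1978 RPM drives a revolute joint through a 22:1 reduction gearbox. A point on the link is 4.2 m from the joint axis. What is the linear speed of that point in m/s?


omega_motor = 1978 * 2*pi/60 = 207.1357 rad/s
omega_joint = omega_motor / 22 = 9.4153 rad/s
v = omega_joint * r = 9.4153 * 4.2
= 39.5441 m/s


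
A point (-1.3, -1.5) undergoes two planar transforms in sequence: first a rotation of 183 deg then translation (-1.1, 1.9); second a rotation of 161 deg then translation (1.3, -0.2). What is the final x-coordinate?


After transform 1:
x1 = cos(183)*-1.3 - sin(183)*-1.5 + -1.1 = 0.1197
y1 = sin(183)*-1.3 + cos(183)*-1.5 + 1.9 = 3.466
After transform 2:
x2 = cos(161)*0.1197 - sin(161)*3.466 + 1.3
= 0.0584


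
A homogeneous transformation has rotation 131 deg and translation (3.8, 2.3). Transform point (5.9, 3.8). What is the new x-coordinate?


x' = cos(theta)*px - sin(theta)*py + tx
= -0.6561*5.9 - 0.7547*3.8 + 3.8
= -2.9386


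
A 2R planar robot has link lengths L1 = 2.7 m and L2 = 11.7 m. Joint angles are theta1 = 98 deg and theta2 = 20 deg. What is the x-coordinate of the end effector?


Convert angles to radians: theta1 = 1.7104, theta2 = 0.3491
x = L1*cos(theta1) + L2*cos(theta1+theta2)
x = -0.3758 + -5.4928
x = -5.8686


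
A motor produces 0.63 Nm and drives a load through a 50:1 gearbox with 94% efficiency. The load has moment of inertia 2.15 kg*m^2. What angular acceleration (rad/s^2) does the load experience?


tau_out = tau_motor * N * eta
= 0.63 * 50 * 0.94 = 29.61 Nm
alpha = tau_out / I = 29.61 / 2.15
= 13.7721 rad/s^2


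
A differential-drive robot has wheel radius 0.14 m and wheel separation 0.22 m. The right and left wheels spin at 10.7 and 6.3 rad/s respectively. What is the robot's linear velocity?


vR = r*wR = 0.14*10.7 = 1.498 m/s
vL = r*wL = 0.14*6.3 = 0.882 m/s
v = (vR+vL)/2 = 1.19 m/s
omega = (vR-vL)/L = 2.8 rad/s
linear velocity = 1.19 m/s


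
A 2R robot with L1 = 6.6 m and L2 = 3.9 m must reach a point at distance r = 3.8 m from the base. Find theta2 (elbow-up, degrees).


cos(theta2) = (r^2 - L1^2 - L2^2) / (2*L1*L2)
cos(theta2) = (14.44 - 43.56 - 15.21) / 51.48
cos(theta2) = -0.861111
theta2 = 149.4416 degrees


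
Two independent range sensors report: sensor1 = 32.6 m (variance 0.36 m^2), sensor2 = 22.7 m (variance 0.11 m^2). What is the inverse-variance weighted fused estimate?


w1 = (1/var1) / (1/var1 + 1/var2)
   = 2.7778 / (2.7778 + 9.0909) = 0.234
w2 = 1 - w1 = 0.766
fused = w1*s1 + w2*s2 = 7.6298 + 17.3872
= 25.017 m


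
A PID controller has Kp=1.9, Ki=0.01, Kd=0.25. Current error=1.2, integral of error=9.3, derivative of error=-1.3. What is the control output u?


u = Kp*e + Ki*int(e) + Kd*de/dt
= 1.9*1.2 + 0.01*9.3 + 0.25*(-1.3)
= 2.28 + 0.093 + -0.325
= 2.048


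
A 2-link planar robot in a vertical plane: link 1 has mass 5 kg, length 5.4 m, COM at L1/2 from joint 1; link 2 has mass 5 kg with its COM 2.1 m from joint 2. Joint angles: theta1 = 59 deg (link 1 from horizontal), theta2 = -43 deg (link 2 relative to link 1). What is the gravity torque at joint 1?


Horizontal distance from joint 1 to link-1 COM:
  x_c1 = (L1/2)*cos(t1) = 2.7 * 0.515 = 1.3906 m
Horizontal distance from joint 1 to link-2 COM:
  x_c2 = L1*cos(t1) + Lc2*cos(t1+t2)
       = 5.4*0.515 + 2.1*0.9613 = 4.7999 m
tau1 = m1*g*x_c1 + m2*g*x_c2
     = 5*9.81*1.3906 + 5*9.81*4.7999
     = 68.2091 + 235.4329
     = 303.642 Nm


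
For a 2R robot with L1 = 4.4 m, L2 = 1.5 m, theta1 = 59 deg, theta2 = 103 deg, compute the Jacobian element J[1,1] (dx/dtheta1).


J[1,1] = -L1*sin(t1) - L2*sin(t1+t2)
= -4.4*sin(59) - 1.5*sin(162)
= -4.2351


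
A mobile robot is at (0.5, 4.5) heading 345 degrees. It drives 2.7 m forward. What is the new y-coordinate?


y_new = y0 + d*sin(theta)
= 4.5 + 2.7*sin(345)
= 4.5 + -0.6988
= 3.8012


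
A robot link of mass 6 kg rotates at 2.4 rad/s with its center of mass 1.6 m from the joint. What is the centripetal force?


F = m * omega^2 * r
= 6 * 2.4^2 * 1.6
= 6 * 5.76 * 1.6
= 55.296 N


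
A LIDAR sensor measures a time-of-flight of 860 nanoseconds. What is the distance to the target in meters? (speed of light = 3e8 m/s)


tof = 860 ns = 8.6e-07 s
dist = c * tof / 2
= 3e8 * 8.6e-07 / 2
= 129.0 m


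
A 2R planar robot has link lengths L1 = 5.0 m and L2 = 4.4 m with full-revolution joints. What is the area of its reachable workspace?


r_max = L1 + L2 = 9.4 m
r_min = |L1 - L2| = 0.6 m
Area = pi*(r_max^2 - r_min^2)
= pi*(88.36 - 0.36)
= pi * 88.0
= 276.4602 m^2


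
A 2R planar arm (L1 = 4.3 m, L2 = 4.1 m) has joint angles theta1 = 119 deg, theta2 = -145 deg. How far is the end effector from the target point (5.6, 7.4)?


End effector via forward kinematics:
x = L1*cos(t1) + L2*cos(t1+t2) = 1.6004
y = L1*sin(t1) + L2*sin(t1+t2) = 1.9635
Distance to target:
d = sqrt((5.6 - 1.6004)^2 + (7.4 - 1.9635)^2)
= sqrt(15.997 + 29.5551)
= 6.7492 m


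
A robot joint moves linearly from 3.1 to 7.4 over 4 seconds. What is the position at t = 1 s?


s = t/T = 1/4 = 0.25
p(t) = p0 + (pf-p0)*s
= 3.1 + (7.4 - 3.1) * 0.25
= 4.175


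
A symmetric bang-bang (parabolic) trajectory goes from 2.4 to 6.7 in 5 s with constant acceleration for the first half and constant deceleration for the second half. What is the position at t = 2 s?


Symmetric rest-to-rest: each phase covers (pf-p0)/2 in time T/2. 0.5*a*(T/2)^2 = (pf-p0)/2 => a = 4*(pf-p0)/T^2
a = 4*(6.7-2.4)/5^2 = 0.688
t = 2 is in the acceleration phase (t <= T/2).
p = p0 + 0.5*a*t^2 = 2.4 + 0.5*0.688*2^2
= 3.776


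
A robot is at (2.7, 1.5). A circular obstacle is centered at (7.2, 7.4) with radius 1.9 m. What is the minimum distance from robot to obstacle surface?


center_dist = sqrt((2.7-7.2)^2 + (1.5-7.4)^2)
= sqrt(20.25 + 34.81)
= 7.4202
min_dist = center_dist - radius = 7.4202 - 1.9 = 5.5202 m


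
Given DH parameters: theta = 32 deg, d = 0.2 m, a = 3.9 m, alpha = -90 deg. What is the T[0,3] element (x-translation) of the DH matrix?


T[0,3] = a * cos(theta)
= 3.9 * cos(32 deg)
= 3.9 * 0.848
= 3.3074


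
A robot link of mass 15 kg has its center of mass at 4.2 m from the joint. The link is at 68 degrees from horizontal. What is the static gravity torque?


tau = m*g*L*cos(angle)
= 15 * 9.81 * 4.2 * cos(68 deg)
= 15 * 9.81 * 4.2 * 0.3746
= 231.5181 Nm


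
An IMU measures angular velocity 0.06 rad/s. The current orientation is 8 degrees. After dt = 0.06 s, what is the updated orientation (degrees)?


delta_theta = w * dt = 0.06 * 0.06 = 0.0036 rad
= 0.2063 deg
theta_new = 8 + 0.2063 = 8.2063 deg


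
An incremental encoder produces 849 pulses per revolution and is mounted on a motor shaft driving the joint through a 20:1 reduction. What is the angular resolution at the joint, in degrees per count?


counts per rev = 849
effective counts at joint = 849 * 20 = 16980
resolution = 360 / 16980
= 0.0212 deg/count


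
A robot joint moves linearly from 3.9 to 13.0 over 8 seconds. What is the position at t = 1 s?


s = t/T = 1/8 = 0.125
p(t) = p0 + (pf-p0)*s
= 3.9 + (13.0 - 3.9) * 0.125
= 5.0375


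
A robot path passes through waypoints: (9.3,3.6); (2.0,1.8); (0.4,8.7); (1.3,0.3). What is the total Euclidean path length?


Segment lengths:
  seg1 = sqrt((-7.3)^2 + (-1.8)^2) = 7.5186
  seg2 = sqrt((-1.6)^2 + (6.9)^2) = 7.0831
  seg3 = sqrt((0.9)^2 + (-8.4)^2) = 8.4481
Total = 23.0498


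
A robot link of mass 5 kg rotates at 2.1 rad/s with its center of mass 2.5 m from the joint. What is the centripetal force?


F = m * omega^2 * r
= 5 * 2.1^2 * 2.5
= 5 * 4.41 * 2.5
= 55.125 N


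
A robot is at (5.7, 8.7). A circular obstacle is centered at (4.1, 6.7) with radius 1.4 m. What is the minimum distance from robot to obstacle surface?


center_dist = sqrt((5.7-4.1)^2 + (8.7-6.7)^2)
= sqrt(2.56 + 4.0)
= 2.5612
min_dist = center_dist - radius = 2.5612 - 1.4 = 1.1612 m


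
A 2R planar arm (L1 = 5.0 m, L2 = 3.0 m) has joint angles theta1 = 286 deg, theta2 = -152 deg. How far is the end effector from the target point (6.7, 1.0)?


End effector via forward kinematics:
x = L1*cos(t1) + L2*cos(t1+t2) = -0.7058
y = L1*sin(t1) + L2*sin(t1+t2) = -2.6483
Distance to target:
d = sqrt((6.7 - -0.7058)^2 + (1.0 - -2.6483)^2)
= sqrt(54.8457 + 13.31)
= 8.2556 m


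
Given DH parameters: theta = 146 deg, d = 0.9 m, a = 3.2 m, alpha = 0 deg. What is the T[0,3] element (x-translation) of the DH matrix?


T[0,3] = a * cos(theta)
= 3.2 * cos(146 deg)
= 3.2 * -0.829
= -2.6529


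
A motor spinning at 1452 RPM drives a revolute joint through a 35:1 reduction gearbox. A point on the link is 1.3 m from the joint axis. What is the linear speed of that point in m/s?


omega_motor = 1452 * 2*pi/60 = 152.0531 rad/s
omega_joint = omega_motor / 35 = 4.3444 rad/s
v = omega_joint * r = 4.3444 * 1.3
= 5.6477 m/s


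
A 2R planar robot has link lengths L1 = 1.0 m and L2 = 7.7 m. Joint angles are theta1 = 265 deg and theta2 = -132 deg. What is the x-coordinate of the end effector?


Convert angles to radians: theta1 = 4.6251, theta2 = -2.3038
x = L1*cos(theta1) + L2*cos(theta1+theta2)
x = -0.0872 + -5.2514
x = -5.3385


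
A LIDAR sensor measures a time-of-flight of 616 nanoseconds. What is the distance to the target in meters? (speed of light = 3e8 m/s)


tof = 616 ns = 6.16e-07 s
dist = c * tof / 2
= 3e8 * 6.16e-07 / 2
= 92.4 m


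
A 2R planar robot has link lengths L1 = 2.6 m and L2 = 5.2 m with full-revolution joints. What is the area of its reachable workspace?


r_max = L1 + L2 = 7.8 m
r_min = |L1 - L2| = 2.6 m
Area = pi*(r_max^2 - r_min^2)
= pi*(60.84 - 6.76)
= pi * 54.08
= 169.8973 m^2


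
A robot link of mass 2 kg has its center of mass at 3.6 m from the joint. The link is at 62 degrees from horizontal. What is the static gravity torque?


tau = m*g*L*cos(angle)
= 2 * 9.81 * 3.6 * cos(62 deg)
= 2 * 9.81 * 3.6 * 0.4695
= 33.1597 Nm


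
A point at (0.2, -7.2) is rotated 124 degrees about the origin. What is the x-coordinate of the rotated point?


x' = x*cos(theta) - y*sin(theta)
cos(124 deg) = -0.5592, sin(124 deg) = 0.829
x' = 0.2 * -0.5592 - -7.2 * 0.829
= -0.1118 - -5.9691
= 5.8572


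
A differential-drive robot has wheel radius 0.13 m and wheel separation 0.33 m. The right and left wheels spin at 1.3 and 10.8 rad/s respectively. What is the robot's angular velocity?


vR = r*wR = 0.13*1.3 = 0.169 m/s
vL = r*wL = 0.13*10.8 = 1.404 m/s
v = (vR+vL)/2 = 0.7865 m/s
omega = (vR-vL)/L = -3.7424 rad/s
angular velocity = -3.7424 rad/s


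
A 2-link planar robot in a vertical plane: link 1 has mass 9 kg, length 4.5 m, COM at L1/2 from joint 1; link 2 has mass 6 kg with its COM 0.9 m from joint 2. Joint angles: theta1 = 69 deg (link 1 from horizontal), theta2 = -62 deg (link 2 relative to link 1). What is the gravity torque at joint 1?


Horizontal distance from joint 1 to link-1 COM:
  x_c1 = (L1/2)*cos(t1) = 2.25 * 0.3584 = 0.8063 m
Horizontal distance from joint 1 to link-2 COM:
  x_c2 = L1*cos(t1) + Lc2*cos(t1+t2)
       = 4.5*0.3584 + 0.9*0.9925 = 2.5059 m
tau1 = m1*g*x_c1 + m2*g*x_c2
     = 9*9.81*0.8063 + 6*9.81*2.5059
     = 71.1907 + 147.5001
     = 218.6907 Nm


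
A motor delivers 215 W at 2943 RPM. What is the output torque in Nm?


omega = 2943 * 2*pi/60 = 308.1902 rad/s
tau = P / omega = 215 / 308.1902
= 0.6976 Nm


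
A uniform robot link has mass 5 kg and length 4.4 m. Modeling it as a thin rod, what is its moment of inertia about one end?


I = (1/3) * m * L^2
= (1/3) * 5 * 4.4^2
= 0.333333 * 5 * 19.36
= 32.2667 kg*m^2


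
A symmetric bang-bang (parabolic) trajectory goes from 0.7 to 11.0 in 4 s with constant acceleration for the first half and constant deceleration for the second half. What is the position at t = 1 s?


Symmetric rest-to-rest: each phase covers (pf-p0)/2 in time T/2. 0.5*a*(T/2)^2 = (pf-p0)/2 => a = 4*(pf-p0)/T^2
a = 4*(11.0-0.7)/4^2 = 2.575
t = 1 is in the acceleration phase (t <= T/2).
p = p0 + 0.5*a*t^2 = 0.7 + 0.5*2.575*1^2
= 1.9875


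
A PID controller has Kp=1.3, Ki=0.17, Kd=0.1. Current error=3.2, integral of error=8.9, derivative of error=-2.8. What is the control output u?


u = Kp*e + Ki*int(e) + Kd*de/dt
= 1.3*3.2 + 0.17*8.9 + 0.1*(-2.8)
= 4.16 + 1.513 + -0.28
= 5.393


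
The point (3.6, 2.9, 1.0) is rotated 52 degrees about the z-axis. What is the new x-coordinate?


Rotation about z-axis: x' = x*cos(theta) - y*sin(theta)
= 3.6 * 0.6157 - 2.9 * 0.788
= -0.0688


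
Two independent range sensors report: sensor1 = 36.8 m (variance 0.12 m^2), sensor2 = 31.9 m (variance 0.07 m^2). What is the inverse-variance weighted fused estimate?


w1 = (1/var1) / (1/var1 + 1/var2)
   = 8.3333 / (8.3333 + 14.2857) = 0.3684
w2 = 1 - w1 = 0.6316
fused = w1*s1 + w2*s2 = 13.5579 + 20.1474
= 33.7053 m


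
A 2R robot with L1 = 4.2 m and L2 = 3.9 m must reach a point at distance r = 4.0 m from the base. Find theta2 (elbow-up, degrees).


cos(theta2) = (r^2 - L1^2 - L2^2) / (2*L1*L2)
cos(theta2) = (16.0 - 17.64 - 15.21) / 32.76
cos(theta2) = -0.514347
theta2 = 120.9538 degrees


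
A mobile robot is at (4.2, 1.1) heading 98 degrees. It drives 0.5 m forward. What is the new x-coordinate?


x_new = x0 + d*cos(theta)
= 4.2 + 0.5*cos(98)
= 4.2 + -0.0696
= 4.1304


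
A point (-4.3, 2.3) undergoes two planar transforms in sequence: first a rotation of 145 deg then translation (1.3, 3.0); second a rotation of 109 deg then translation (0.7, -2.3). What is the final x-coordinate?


After transform 1:
x1 = cos(145)*-4.3 - sin(145)*2.3 + 1.3 = 3.5031
y1 = sin(145)*-4.3 + cos(145)*2.3 + 3.0 = -1.3504
After transform 2:
x2 = cos(109)*3.5031 - sin(109)*-1.3504 + 0.7
= 0.8363


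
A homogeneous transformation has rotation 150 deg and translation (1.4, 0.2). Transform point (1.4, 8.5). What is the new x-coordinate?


x' = cos(theta)*px - sin(theta)*py + tx
= -0.866*1.4 - 0.5*8.5 + 1.4
= -4.0624


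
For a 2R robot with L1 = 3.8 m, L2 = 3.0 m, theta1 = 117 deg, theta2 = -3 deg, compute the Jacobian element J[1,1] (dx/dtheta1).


J[1,1] = -L1*sin(t1) - L2*sin(t1+t2)
= -3.8*sin(117) - 3.0*sin(114)
= -6.1265


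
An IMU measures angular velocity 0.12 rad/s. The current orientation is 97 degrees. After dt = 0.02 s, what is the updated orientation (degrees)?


delta_theta = w * dt = 0.12 * 0.02 = 0.0024 rad
= 0.1375 deg
theta_new = 97 + 0.1375 = 97.1375 deg


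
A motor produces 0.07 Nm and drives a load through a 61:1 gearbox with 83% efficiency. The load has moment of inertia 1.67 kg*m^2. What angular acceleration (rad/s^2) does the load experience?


tau_out = tau_motor * N * eta
= 0.07 * 61 * 0.83 = 3.5441 Nm
alpha = tau_out / I = 3.5441 / 1.67
= 2.1222 rad/s^2


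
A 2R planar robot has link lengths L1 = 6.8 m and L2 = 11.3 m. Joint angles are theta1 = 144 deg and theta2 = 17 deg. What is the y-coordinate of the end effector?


Convert angles to radians: theta1 = 2.5133, theta2 = 0.2967
y = L1*sin(theta1) + L2*sin(theta1+theta2)
y = 3.9969 + 3.6789
y = 7.6759


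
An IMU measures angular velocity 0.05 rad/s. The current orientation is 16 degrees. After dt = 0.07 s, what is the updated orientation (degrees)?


delta_theta = w * dt = 0.05 * 0.07 = 0.0035 rad
= 0.2005 deg
theta_new = 16 + 0.2005 = 16.2005 deg


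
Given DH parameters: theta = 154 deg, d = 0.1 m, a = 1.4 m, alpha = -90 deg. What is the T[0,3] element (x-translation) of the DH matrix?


T[0,3] = a * cos(theta)
= 1.4 * cos(154 deg)
= 1.4 * -0.8988
= -1.2583


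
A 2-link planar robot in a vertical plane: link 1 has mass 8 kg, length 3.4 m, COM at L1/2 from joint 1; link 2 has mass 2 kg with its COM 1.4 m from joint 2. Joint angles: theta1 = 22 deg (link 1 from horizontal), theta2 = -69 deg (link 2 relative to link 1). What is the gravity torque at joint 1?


Horizontal distance from joint 1 to link-1 COM:
  x_c1 = (L1/2)*cos(t1) = 1.7 * 0.9272 = 1.5762 m
Horizontal distance from joint 1 to link-2 COM:
  x_c2 = L1*cos(t1) + Lc2*cos(t1+t2)
       = 3.4*0.9272 + 1.4*0.682 = 4.1072 m
tau1 = m1*g*x_c1 + m2*g*x_c2
     = 8*9.81*1.5762 + 2*9.81*4.1072
     = 123.7012 + 80.5837
     = 204.2849 Nm


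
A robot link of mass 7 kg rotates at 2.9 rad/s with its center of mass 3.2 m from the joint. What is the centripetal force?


F = m * omega^2 * r
= 7 * 2.9^2 * 3.2
= 7 * 8.41 * 3.2
= 188.384 N


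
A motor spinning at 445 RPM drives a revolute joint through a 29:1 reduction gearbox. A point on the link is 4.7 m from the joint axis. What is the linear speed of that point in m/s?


omega_motor = 445 * 2*pi/60 = 46.6003 rad/s
omega_joint = omega_motor / 29 = 1.6069 rad/s
v = omega_joint * r = 1.6069 * 4.7
= 7.5525 m/s


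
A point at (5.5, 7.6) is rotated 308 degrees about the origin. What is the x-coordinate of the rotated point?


x' = x*cos(theta) - y*sin(theta)
cos(308 deg) = 0.6157, sin(308 deg) = -0.788
x' = 5.5 * 0.6157 - 7.6 * -0.788
= 3.3861 - -5.9889
= 9.375


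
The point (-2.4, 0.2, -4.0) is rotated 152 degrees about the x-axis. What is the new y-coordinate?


Rotation about x-axis: y' = y*cos(theta) - z*sin(theta)
= 0.2 * -0.8829 - -4.0 * 0.4695
= 1.7013


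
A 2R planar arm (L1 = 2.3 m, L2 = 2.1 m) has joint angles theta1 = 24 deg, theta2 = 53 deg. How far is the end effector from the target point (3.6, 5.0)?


End effector via forward kinematics:
x = L1*cos(t1) + L2*cos(t1+t2) = 2.5736
y = L1*sin(t1) + L2*sin(t1+t2) = 2.9817
Distance to target:
d = sqrt((3.6 - 2.5736)^2 + (5.0 - 2.9817)^2)
= sqrt(1.0536 + 4.0737)
= 2.2643 m


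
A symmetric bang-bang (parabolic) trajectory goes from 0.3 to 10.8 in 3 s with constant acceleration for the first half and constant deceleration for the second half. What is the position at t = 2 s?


Symmetric rest-to-rest: each phase covers (pf-p0)/2 in time T/2. 0.5*a*(T/2)^2 = (pf-p0)/2 => a = 4*(pf-p0)/T^2
a = 4*(10.8-0.3)/3^2 = 4.6667
t = 2 is in the deceleration phase (t > T/2).
p = pf - 0.5*a*(T-t)^2 = 10.8 - 0.5*4.6667*1^2
= 8.4667


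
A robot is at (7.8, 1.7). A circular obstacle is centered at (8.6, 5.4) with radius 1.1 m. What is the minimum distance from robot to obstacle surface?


center_dist = sqrt((7.8-8.6)^2 + (1.7-5.4)^2)
= sqrt(0.64 + 13.69)
= 3.7855
min_dist = center_dist - radius = 3.7855 - 1.1 = 2.6855 m


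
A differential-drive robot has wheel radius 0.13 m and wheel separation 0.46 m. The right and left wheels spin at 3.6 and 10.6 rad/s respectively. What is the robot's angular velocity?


vR = r*wR = 0.13*3.6 = 0.468 m/s
vL = r*wL = 0.13*10.6 = 1.378 m/s
v = (vR+vL)/2 = 0.923 m/s
omega = (vR-vL)/L = -1.9783 rad/s
angular velocity = -1.9783 rad/s


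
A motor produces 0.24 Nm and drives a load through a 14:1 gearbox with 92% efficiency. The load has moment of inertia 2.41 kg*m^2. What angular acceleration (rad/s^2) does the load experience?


tau_out = tau_motor * N * eta
= 0.24 * 14 * 0.92 = 3.0912 Nm
alpha = tau_out / I = 3.0912 / 2.41
= 1.2827 rad/s^2


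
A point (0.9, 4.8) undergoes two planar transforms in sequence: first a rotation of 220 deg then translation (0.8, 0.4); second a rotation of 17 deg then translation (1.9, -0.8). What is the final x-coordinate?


After transform 1:
x1 = cos(220)*0.9 - sin(220)*4.8 + 0.8 = 3.1959
y1 = sin(220)*0.9 + cos(220)*4.8 + 0.4 = -3.8555
After transform 2:
x2 = cos(17)*3.1959 - sin(17)*-3.8555 + 1.9
= 6.0835


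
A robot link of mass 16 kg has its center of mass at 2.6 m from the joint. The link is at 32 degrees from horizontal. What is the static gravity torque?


tau = m*g*L*cos(angle)
= 16 * 9.81 * 2.6 * cos(32 deg)
= 16 * 9.81 * 2.6 * 0.848
= 346.085 Nm


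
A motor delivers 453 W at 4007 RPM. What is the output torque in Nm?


omega = 4007 * 2*pi/60 = 419.6121 rad/s
tau = P / omega = 453 / 419.6121
= 1.0796 Nm


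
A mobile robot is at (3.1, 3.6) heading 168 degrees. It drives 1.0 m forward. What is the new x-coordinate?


x_new = x0 + d*cos(theta)
= 3.1 + 1.0*cos(168)
= 3.1 + -0.9781
= 2.1219


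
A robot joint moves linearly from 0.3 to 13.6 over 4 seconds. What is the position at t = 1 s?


s = t/T = 1/4 = 0.25
p(t) = p0 + (pf-p0)*s
= 0.3 + (13.6 - 0.3) * 0.25
= 3.625


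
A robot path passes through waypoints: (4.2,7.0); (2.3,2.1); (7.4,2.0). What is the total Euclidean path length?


Segment lengths:
  seg1 = sqrt((-1.9)^2 + (-4.9)^2) = 5.2555
  seg2 = sqrt((5.1)^2 + (-0.1)^2) = 5.101
Total = 10.3565


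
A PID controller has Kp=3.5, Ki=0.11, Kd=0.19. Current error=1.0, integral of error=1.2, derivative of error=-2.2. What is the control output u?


u = Kp*e + Ki*int(e) + Kd*de/dt
= 3.5*1.0 + 0.11*1.2 + 0.19*(-2.2)
= 3.5 + 0.132 + -0.418
= 3.214


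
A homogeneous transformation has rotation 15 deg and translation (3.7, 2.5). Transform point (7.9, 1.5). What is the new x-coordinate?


x' = cos(theta)*px - sin(theta)*py + tx
= 0.9659*7.9 - 0.2588*1.5 + 3.7
= 10.9426


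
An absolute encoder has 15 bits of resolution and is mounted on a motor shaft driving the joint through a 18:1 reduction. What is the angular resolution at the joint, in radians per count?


counts = 2^15 = 32768
effective counts at joint = 32768 * 18 = 589824
resolution = 2*pi / 589824
= 1.0653e-05 rad/count


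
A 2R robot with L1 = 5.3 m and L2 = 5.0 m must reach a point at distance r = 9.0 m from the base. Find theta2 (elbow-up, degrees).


cos(theta2) = (r^2 - L1^2 - L2^2) / (2*L1*L2)
cos(theta2) = (81.0 - 28.09 - 25.0) / 53.0
cos(theta2) = 0.526604
theta2 = 58.2237 degrees


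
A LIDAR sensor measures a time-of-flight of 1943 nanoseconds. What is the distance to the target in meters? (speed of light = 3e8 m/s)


tof = 1943 ns = 1.943e-06 s
dist = c * tof / 2
= 3e8 * 1.943e-06 / 2
= 291.45 m


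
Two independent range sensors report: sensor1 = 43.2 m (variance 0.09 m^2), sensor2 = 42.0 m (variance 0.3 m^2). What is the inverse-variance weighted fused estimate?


w1 = (1/var1) / (1/var1 + 1/var2)
   = 11.1111 / (11.1111 + 3.3333) = 0.7692
w2 = 1 - w1 = 0.2308
fused = w1*s1 + w2*s2 = 33.2308 + 9.6923
= 42.9231 m


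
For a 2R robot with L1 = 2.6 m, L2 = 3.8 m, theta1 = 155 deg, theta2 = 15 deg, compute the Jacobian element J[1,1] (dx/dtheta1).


J[1,1] = -L1*sin(t1) - L2*sin(t1+t2)
= -2.6*sin(155) - 3.8*sin(170)
= -1.7587


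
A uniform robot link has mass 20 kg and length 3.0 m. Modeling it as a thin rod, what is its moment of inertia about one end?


I = (1/3) * m * L^2
= (1/3) * 20 * 3.0^2
= 0.333333 * 20 * 9.0
= 60.0 kg*m^2


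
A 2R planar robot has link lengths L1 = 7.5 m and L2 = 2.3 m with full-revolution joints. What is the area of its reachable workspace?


r_max = L1 + L2 = 9.8 m
r_min = |L1 - L2| = 5.2 m
Area = pi*(r_max^2 - r_min^2)
= pi*(96.04 - 27.04)
= pi * 69.0
= 216.7699 m^2


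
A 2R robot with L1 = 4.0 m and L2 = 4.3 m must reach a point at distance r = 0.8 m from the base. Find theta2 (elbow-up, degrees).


cos(theta2) = (r^2 - L1^2 - L2^2) / (2*L1*L2)
cos(theta2) = (0.64 - 16.0 - 18.49) / 34.4
cos(theta2) = -0.984012
theta2 = 169.7406 degrees


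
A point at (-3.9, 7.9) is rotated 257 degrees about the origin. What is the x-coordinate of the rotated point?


x' = x*cos(theta) - y*sin(theta)
cos(257 deg) = -0.225, sin(257 deg) = -0.9744
x' = -3.9 * -0.225 - 7.9 * -0.9744
= 0.8773 - -7.6975
= 8.5748


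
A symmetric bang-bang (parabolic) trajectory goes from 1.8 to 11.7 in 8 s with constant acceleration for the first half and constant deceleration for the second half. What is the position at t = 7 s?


Symmetric rest-to-rest: each phase covers (pf-p0)/2 in time T/2. 0.5*a*(T/2)^2 = (pf-p0)/2 => a = 4*(pf-p0)/T^2
a = 4*(11.7-1.8)/8^2 = 0.6187
t = 7 is in the deceleration phase (t > T/2).
p = pf - 0.5*a*(T-t)^2 = 11.7 - 0.5*0.6187*1^2
= 11.3906


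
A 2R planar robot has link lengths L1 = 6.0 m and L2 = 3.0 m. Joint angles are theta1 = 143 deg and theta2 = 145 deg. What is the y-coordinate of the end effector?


Convert angles to radians: theta1 = 2.4958, theta2 = 2.5307
y = L1*sin(theta1) + L2*sin(theta1+theta2)
y = 3.6109 + -2.8532
y = 0.7577


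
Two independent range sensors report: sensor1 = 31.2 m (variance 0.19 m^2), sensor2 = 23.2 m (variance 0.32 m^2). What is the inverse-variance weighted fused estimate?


w1 = (1/var1) / (1/var1 + 1/var2)
   = 5.2632 / (5.2632 + 3.125) = 0.6275
w2 = 1 - w1 = 0.3725
fused = w1*s1 + w2*s2 = 19.5765 + 8.6431
= 28.2196 m


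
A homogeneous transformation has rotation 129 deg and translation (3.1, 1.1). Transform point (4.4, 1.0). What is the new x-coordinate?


x' = cos(theta)*px - sin(theta)*py + tx
= -0.6293*4.4 - 0.7771*1.0 + 3.1
= -0.4462


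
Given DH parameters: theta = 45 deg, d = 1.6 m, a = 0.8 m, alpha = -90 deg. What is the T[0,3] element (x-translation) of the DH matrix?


T[0,3] = a * cos(theta)
= 0.8 * cos(45 deg)
= 0.8 * 0.7071
= 0.5657


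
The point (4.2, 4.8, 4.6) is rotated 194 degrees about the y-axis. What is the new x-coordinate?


Rotation about y-axis: x' = x*cos(theta) + z*sin(theta)
= 4.2 * -0.9703 + 4.6 * -0.2419
= -5.1881


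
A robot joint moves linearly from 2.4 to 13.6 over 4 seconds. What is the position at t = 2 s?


s = t/T = 2/4 = 0.5
p(t) = p0 + (pf-p0)*s
= 2.4 + (13.6 - 2.4) * 0.5
= 8.0


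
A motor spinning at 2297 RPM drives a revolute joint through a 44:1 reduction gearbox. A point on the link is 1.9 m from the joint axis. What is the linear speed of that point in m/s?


omega_motor = 2297 * 2*pi/60 = 240.5413 rad/s
omega_joint = omega_motor / 44 = 5.4668 rad/s
v = omega_joint * r = 5.4668 * 1.9
= 10.387 m/s


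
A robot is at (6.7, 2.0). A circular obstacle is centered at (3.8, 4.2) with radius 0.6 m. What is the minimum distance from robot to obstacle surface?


center_dist = sqrt((6.7-3.8)^2 + (2.0-4.2)^2)
= sqrt(8.41 + 4.84)
= 3.6401
min_dist = center_dist - radius = 3.6401 - 0.6 = 3.0401 m


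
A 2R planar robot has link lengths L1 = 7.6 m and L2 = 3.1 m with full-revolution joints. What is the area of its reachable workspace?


r_max = L1 + L2 = 10.7 m
r_min = |L1 - L2| = 4.5 m
Area = pi*(r_max^2 - r_min^2)
= pi*(114.49 - 20.25)
= pi * 94.24
= 296.0637 m^2


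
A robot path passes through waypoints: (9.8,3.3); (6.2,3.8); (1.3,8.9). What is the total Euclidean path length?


Segment lengths:
  seg1 = sqrt((-3.6)^2 + (0.5)^2) = 3.6346
  seg2 = sqrt((-4.9)^2 + (5.1)^2) = 7.0725
Total = 10.707


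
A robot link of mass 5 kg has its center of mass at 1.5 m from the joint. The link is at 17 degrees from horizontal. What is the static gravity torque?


tau = m*g*L*cos(angle)
= 5 * 9.81 * 1.5 * cos(17 deg)
= 5 * 9.81 * 1.5 * 0.9563
= 70.3601 Nm


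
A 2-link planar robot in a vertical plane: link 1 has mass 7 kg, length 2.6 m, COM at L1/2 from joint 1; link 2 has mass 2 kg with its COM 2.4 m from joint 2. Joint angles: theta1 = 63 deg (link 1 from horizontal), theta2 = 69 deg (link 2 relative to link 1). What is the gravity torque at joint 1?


Horizontal distance from joint 1 to link-1 COM:
  x_c1 = (L1/2)*cos(t1) = 1.3 * 0.454 = 0.5902 m
Horizontal distance from joint 1 to link-2 COM:
  x_c2 = L1*cos(t1) + Lc2*cos(t1+t2)
       = 2.6*0.454 + 2.4*-0.6691 = -0.4255 m
tau1 = m1*g*x_c1 + m2*g*x_c2
     = 7*9.81*0.5902 + 2*9.81*-0.4255
     = 40.5282 + -8.3491
     = 32.1791 Nm
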